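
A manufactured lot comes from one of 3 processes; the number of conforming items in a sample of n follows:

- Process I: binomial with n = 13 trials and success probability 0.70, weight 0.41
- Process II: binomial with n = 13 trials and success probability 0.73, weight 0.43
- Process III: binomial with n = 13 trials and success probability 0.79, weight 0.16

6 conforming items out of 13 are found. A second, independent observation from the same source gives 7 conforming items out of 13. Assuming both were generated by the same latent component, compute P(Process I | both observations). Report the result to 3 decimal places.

Posterior ∝ prior × likelihood, so P(k | x) ∝ π_k f_k(x); normalise over all components.
Since both observations come from the same component, the likelihood for component k is f_k(x₁)·f_k(x₂).
  L_I = [0.0441524] × [0.103022] = 0.00454868
  L_II = [0.0271644] × [0.0734446] = 0.00199508
  L_III = [0.00751303] × [0.0282633] = 0.000212343
Weight by the priors:
  π_I·L_I = 0.41 × 0.00454868 = 0.00186496
  π_II·L_II = 0.43 × 0.00199508 = 0.000857885
  π_III·L_III = 0.16 × 0.000212343 = 3.39749e-05
Evidence: 0.00186496 + 0.000857885 + 3.39749e-05 = 0.00275682
P(Process I | x₁, x₂) ≈ 0.676

0.676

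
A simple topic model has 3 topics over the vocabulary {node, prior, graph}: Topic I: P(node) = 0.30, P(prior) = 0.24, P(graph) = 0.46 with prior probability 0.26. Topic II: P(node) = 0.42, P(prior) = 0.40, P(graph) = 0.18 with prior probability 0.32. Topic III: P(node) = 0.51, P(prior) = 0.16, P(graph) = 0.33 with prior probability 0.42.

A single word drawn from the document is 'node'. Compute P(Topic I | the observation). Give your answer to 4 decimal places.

0.1828

By Bayes' theorem, P(k | x) = P(Z=k) f_k(x) / Σ_j P(Z=j) f_j(x).
Categorical probabilities:
  p_I = P(node | comp) = 0.30
  p_II = P(node | comp) = 0.42
  p_III = P(node | comp) = 0.51
Weight by the priors:
  P(Z=I)·p_I = 0.26 × 0.3 = 0.078
  P(Z=II)·p_II = 0.32 × 0.42 = 0.1344
  P(Z=III)·p_III = 0.42 × 0.51 = 0.2142
Normaliser: 0.078 + 0.1344 + 0.2142 = 0.4266
P(Topic I | data) ≈ 0.1828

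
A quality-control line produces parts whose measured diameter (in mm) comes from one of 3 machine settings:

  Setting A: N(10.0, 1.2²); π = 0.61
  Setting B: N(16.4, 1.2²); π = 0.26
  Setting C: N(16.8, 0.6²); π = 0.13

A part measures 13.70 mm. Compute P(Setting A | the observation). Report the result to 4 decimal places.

0.2027

Apply Bayes' rule: the posterior for each component is proportional to its prior times its likelihood at x.
Component likelihoods at x = 13.70 mm:
  p_A = (1/(1.2·√(2π)))·exp(−(13.70−10.0)²/(2·1.2²)) = 0.332452·exp(-4.75347) = 0.0028663
  p_B = (1/(1.2·√(2π)))·exp(−(13.70−16.4)²/(2·1.2²)) = 0.332452·exp(-2.53125) = 0.0264497
  p_C = (1/(0.6·√(2π)))·exp(−(13.70−16.8)²/(2·0.6²)) = 0.664904·exp(-13.34722) = 1.06202e-06
Weight by the priors:
  P(Z=A)·p_A = 0.61 × 0.0028663 = 0.00174844
  P(Z=B)·p_B = 0.26 × 0.0264497 = 0.00687692
  P(Z=C)·p_C = 0.13 × 1.06202e-06 = 1.38063e-07
Evidence: 0.00174844 + 0.00687692 + 1.38063e-07 = 0.00862551
P(Setting A | x) ≈ 0.2027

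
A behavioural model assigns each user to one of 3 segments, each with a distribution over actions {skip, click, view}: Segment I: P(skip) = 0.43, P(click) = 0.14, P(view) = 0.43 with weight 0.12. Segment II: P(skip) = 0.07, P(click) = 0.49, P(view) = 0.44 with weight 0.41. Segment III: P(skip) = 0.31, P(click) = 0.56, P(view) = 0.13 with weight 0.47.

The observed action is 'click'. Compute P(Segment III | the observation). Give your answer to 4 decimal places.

Apply Bayes' rule: the posterior for each component is proportional to its prior times its likelihood at x.
Component likelihoods at x = 'click':
  L_I = 0.14
  L_II = 0.49
  L_III = 0.56
Weight by the priors:
  P(Z=I)·L_I = 0.12 × 0.14 = 0.0168
  P(Z=II)·L_II = 0.41 × 0.49 = 0.2009
  P(Z=III)·L_III = 0.47 × 0.56 = 0.2632
Evidence: 0.0168 + 0.2009 + 0.2632 = 0.4809
P(Segment III | the observation) ≈ 0.5473

0.5473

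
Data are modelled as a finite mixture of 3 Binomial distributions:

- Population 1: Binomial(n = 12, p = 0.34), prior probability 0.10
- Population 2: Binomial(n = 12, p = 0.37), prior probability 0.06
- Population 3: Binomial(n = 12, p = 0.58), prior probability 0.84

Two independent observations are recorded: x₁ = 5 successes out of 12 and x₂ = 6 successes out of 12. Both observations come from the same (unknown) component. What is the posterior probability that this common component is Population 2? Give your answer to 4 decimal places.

0.0813

P(component k | x) = P(Z=k)·f_k(x) / marginal(x), where marginal(x) = Σ_j P(Z=j)·f_j(x).
Since both observations come from the same component, the likelihood for component k is f_k(x₁)·f_k(x₂).
  L_1 = [0.196303] × [0.11798] = 0.0231599
  L_2 = [0.21633] × [0.148226] = 0.0320659
  L_3 = [0.119842] × [0.193079] = 0.0231391
Multiply by the mixture weights:
  P(Z=1)·L_1 = 0.10 × 0.0231599 = 0.00231599
  P(Z=2)·L_2 = 0.06 × 0.0320659 = 0.00192395
  P(Z=3)·L_3 = 0.84 × 0.0231391 = 0.0194368
Marginal: 0.00231599 + 0.00192395 + 0.0194368 = 0.0236768
P(Population 2 | x₁,x₂) ≈ 0.0813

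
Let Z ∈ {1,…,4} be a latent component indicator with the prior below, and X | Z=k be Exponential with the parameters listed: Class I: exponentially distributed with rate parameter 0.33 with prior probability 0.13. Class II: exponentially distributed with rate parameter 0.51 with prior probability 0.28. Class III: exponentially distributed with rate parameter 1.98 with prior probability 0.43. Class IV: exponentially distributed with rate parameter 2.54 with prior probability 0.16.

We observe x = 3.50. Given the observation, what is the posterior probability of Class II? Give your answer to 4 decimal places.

0.6245

Apply Bayes' rule: the posterior for each component is proportional to its prior times its likelihood at x.
Evaluate each component's likelihood at the observed value:
  L_I = 0.103969
  L_II = 0.0855765
  L_III = 0.00193644
  L_IV = 0.00034991
Weight by the priors:
  w_I·L_I = 0.13 × 0.103969 = 0.013516
  w_II·L_II = 0.28 × 0.0855765 = 0.0239614
  w_III·L_III = 0.43 × 0.00193644 = 0.00083267
  w_IV·L_IV = 0.16 × 0.00034991 = 5.59855e-05
Normaliser: 0.013516 + 0.0239614 + 0.00083267 + 5.59855e-05 = 0.038366
P(Class II | x) = 0.0239614 / 0.038366 ≈ 0.6245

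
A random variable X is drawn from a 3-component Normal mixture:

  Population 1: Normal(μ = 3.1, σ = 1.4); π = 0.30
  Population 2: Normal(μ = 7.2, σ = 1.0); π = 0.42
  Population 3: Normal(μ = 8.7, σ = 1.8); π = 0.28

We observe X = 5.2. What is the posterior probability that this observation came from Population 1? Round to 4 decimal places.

0.4641

The responsibility of component k is π_k f_k(x) divided by Σ_j π_j f_j(x).
Normal densities:
  L_1 = 0.0925126
  L_2 = 0.053991
  L_3 = 0.0334683
Weight by the priors:
  π_1·L_1 = 0.30 × 0.0925126 = 0.0277538
  π_2·L_2 = 0.42 × 0.053991 = 0.0226762
  π_3·L_3 = 0.28 × 0.0334683 = 0.00937112
Denominator: 0.0277538 + 0.0226762 + 0.00937112 = 0.0598011
Responsibility of Population 1: 0.0277538 / 0.0598011 ≈ 0.4641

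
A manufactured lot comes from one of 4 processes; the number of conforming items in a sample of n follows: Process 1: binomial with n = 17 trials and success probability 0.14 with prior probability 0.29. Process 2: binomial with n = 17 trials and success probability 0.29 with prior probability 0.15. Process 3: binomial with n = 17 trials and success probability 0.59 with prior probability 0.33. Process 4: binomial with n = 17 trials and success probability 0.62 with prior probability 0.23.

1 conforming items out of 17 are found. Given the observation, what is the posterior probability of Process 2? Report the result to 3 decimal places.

Apply Bayes' rule: the posterior for each component is proportional to its prior times its likelihood at x.
Component likelihoods at x = 1 conforming items out of 17:
  p_1 = C(17,1)·0.14^1·0.86^16 = 17·0.14·0.0895314 = 0.213085
  p_2 = C(17,1)·0.29^1·0.71^16 = 17·0.29·0.00416998 = 0.020558
  p_3 = C(17,1)·0.59^1·0.41^16 = 17·0.59·6.3759e-07 = 6.39503e-06
  p_4 = C(17,1)·0.62^1·0.38^16 = 17·0.62·1.89033e-07 = 1.99241e-06
Multiply by the mixture weights:
  π_1·p_1 = 0.29 × 0.213085 = 0.0617946
  π_2·p_2 = 0.15 × 0.020558 = 0.0030837
  π_3·p_3 = 0.33 × 6.39503e-06 = 2.11036e-06
  π_4·p_4 = 0.23 × 1.99241e-06 = 4.58254e-07
Denominator: 0.0617946 + 0.0030837 + 2.11036e-06 + 4.58254e-07 = 0.0648808
Responsibility of Process 2: 0.0030837 / 0.0648808 ≈ 0.048

0.048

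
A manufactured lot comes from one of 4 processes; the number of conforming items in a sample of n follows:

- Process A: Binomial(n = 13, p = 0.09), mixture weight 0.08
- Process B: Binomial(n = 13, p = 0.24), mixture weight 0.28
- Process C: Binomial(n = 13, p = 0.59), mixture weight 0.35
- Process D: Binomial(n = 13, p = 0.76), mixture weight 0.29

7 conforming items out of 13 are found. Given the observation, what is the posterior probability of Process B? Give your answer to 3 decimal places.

Posterior ∝ prior × likelihood, so P(k | x) ∝ w_k f_k(x); normalise over all components.
Binomial probabilities:
  f_A = 4.66083e-05
  f_B = 0.0151662
  f_C = 0.202854
  f_D = 0.0480264
Multiply by the mixture weights:
  w_A·f_A = 0.08 × 4.66083e-05 = 3.72866e-06
  w_B·f_B = 0.28 × 0.0151662 = 0.00424654
  w_C·f_C = 0.35 × 0.202854 = 0.0709991
  w_D·f_D = 0.29 × 0.0480264 = 0.0139277
Normaliser: 3.72866e-06 + 0.00424654 + 0.0709991 + 0.0139277 = 0.089177
P(Process B | data) ≈ 0.048

0.048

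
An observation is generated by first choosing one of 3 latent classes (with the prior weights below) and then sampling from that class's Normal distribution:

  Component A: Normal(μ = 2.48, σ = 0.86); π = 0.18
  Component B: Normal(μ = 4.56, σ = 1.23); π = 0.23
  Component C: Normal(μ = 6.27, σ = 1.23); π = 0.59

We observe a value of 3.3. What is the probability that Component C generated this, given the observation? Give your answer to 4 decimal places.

0.0965

The responsibility of component k is π_k f_k(x) divided by Σ_j π_j f_j(x).
Normal densities:
  p_A = 0.294438
  p_B = 0.191927
  p_C = 0.0175767
Unnormalised posteriors:
  π_A·p_A = 0.18 × 0.294438 = 0.0529989
  π_B·p_B = 0.23 × 0.191927 = 0.0441432
  π_C·p_C = 0.59 × 0.0175767 = 0.0103702
Normaliser: 0.0529989 + 0.0441432 + 0.0103702 = 0.107512
Responsibility of Component C: 0.0103702 / 0.107512 ≈ 0.0965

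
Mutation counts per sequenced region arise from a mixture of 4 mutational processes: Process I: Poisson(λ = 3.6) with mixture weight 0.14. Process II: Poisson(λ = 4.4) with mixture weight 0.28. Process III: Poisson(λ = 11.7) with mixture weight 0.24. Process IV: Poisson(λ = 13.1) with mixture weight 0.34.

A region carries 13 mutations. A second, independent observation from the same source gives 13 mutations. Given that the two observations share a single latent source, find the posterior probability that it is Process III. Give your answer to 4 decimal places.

Apply Bayes' rule: the posterior for each component is proportional to its prior times its likelihood at x.
Since both observations come from the same component, the likelihood for component k is f_k(x₁)·f_k(x₂).
  p_I = [e^(−3.6)·3.6^13/13! = 7.485e-05] × [7.485e-05] = 5.60253e-09
  p_II = [e^(−4.4)·4.4^13/13! = 0.000456782] × [0.000456782] = 2.0865e-07
  p_III = [e^(−11.7)·11.7^13/13! = 0.102539] × [0.102539] = 0.0105143
  p_IV = [e^(−13.1)·13.1^13/13! = 0.109898] × [0.109898] = 0.0120775
Multiply by the mixture weights:
  w_I·p_I = 0.14 × 5.60253e-09 = 7.84354e-10
  w_II·p_II = 0.28 × 2.0865e-07 = 5.84219e-08
  w_III·p_III = 0.24 × 0.0105143 = 0.00252344
  w_IV·p_IV = 0.34 × 0.0120775 = 0.00410636
Denominator: 7.84354e-10 + 5.84219e-08 + 0.00252344 + 0.00410636 = 0.00662985
P(Process III | x₁, x₂) ≈ 0.3806

0.3806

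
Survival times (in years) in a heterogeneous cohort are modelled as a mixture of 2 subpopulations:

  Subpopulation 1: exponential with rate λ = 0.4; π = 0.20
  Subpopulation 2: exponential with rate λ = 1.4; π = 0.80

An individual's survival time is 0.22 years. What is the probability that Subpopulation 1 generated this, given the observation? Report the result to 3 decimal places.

0.082

P(component k | x) = P(Z=k)·f_k(x) / marginal(x), where marginal(x) = Σ_j P(Z=j)·f_j(x).
Evaluate each component's likelihood at the observed value:
  L_1 = 0.4·e^(−0.4·0.22) = 0.4·e^(−0.0880) = 0.366304
  L_2 = 1.4·e^(−1.4·0.22) = 1.4·e^(−0.3080) = 1.02888
Weight by the priors:
  P(Z=1)·L_1 = 0.20 × 0.366304 = 0.0732609
  P(Z=2)·L_2 = 0.80 × 1.02888 = 0.823105
Marginal: 0.0732609 + 0.823105 = 0.896366
So the posterior for Subpopulation 1 is 0.0732609 / 0.896366 ≈ 0.082.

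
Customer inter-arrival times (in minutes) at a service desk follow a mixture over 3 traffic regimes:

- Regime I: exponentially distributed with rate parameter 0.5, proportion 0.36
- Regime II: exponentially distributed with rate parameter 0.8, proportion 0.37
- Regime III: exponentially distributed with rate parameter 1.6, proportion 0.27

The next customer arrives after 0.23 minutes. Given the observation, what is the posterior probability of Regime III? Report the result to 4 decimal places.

The responsibility of component k is P(Z=k) f_k(x) divided by Σ_j P(Z=j) f_j(x).
Exponential densities:
  f_I = 0.5·e^(−0.5·0.23) = 0.5·e^(−0.1150) = 0.445683
  f_II = 0.8·e^(−0.8·0.23) = 0.8·e^(−0.1840) = 0.665549
  f_III = 1.6·e^(−1.6·0.23) = 1.6·e^(−0.3680) = 1.10739
Multiply by the mixture weights:
  P(Z=I)·f_I = 0.36 × 0.445683 = 0.160446
  P(Z=II)·f_II = 0.37 × 0.665549 = 0.246253
  P(Z=III)·f_III = 0.27 × 1.10739 = 0.298995
Sum: 0.160446 + 0.246253 + 0.298995 = 0.705694
Responsibility of Regime III: 0.298995 / 0.705694 ≈ 0.4237

0.4237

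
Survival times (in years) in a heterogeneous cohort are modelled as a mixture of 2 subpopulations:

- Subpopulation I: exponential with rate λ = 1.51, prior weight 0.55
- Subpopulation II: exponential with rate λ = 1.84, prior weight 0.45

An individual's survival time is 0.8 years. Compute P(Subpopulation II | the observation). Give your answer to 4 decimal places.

By Bayes' theorem, P(k | x) = π_k f_k(x) / Σ_j π_j f_j(x).
Component likelihoods at x = 0.8 years:
  f_I = 1.51·e^(−1.51·0.8) = 1.51·e^(−1.2080) = 0.451179
  f_II = 1.84·e^(−1.84·0.8) = 1.84·e^(−1.4720) = 0.422218
Prior × likelihood for each component:
  π_I·f_I = 0.55 × 0.451179 = 0.248149
  π_II·f_II = 0.45 × 0.422218 = 0.189998
Sum: 0.248149 + 0.189998 = 0.438147
P(Subpopulation II | x) ≈ 0.4336

0.4336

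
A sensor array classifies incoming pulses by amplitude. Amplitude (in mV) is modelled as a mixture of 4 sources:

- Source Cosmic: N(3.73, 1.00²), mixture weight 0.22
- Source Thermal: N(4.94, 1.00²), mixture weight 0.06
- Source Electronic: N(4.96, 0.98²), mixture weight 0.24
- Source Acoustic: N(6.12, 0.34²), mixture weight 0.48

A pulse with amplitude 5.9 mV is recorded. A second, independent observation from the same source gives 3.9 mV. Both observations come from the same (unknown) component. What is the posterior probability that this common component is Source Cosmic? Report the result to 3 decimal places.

Posterior ∝ prior × likelihood, so P(k | x) ∝ π_k f_k(x); normalise over all components.
Since both observations come from the same component, the likelihood for component k is f_k(x₁)·f_k(x₂).
  f_Cosmic = [0.0378779] × [0.393219] = 0.0148943
  f_Thermal = [0.251644] × [0.232297] = 0.0584562
  f_Electronic = [0.256981] × [0.226797] = 0.0582825
  f_Acoustic = [0.951732] × [6.48254e-10] = 6.16965e-10
Multiply by the mixture weights:
  π_Cosmic·f_Cosmic = 0.22 × 0.0148943 = 0.00327674
  π_Thermal·f_Thermal = 0.06 × 0.0584562 = 0.00350737
  π_Electronic·f_Electronic = 0.24 × 0.0582825 = 0.0139878
  π_Acoustic·f_Acoustic = 0.48 × 6.16965e-10 = 2.96143e-10
Evidence: 0.00327674 + 0.00350737 + 0.0139878 + 2.96143e-10 = 0.0207719
So the posterior for Source Cosmic is 0.00327674 / 0.0207719 ≈ 0.158.

0.158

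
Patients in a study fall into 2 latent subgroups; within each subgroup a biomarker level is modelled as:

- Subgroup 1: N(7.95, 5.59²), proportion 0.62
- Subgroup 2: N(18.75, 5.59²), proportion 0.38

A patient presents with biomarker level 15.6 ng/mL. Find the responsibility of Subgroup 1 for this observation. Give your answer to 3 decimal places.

0.428

Apply Bayes' rule: the posterior for each component is proportional to its prior times its likelihood at x.
Normal densities:
  p_1 = (1/(5.59·√(2π)))·exp(−(15.6−7.95)²/(2·5.59²)) = 0.071367·exp(-0.93642) = 0.0279781
  p_2 = (1/(5.59·√(2π)))·exp(−(15.6−18.75)²/(2·5.59²)) = 0.071367·exp(-0.15877) = 0.0608899
Unnormalised posteriors:
  π_1·p_1 = 0.62 × 0.0279781 = 0.0173464
  π_2·p_2 = 0.38 × 0.0608899 = 0.0231382
Normaliser: 0.0173464 + 0.0231382 = 0.0404846
So the posterior for Subgroup 1 is 0.0173464 / 0.0404846 ≈ 0.428.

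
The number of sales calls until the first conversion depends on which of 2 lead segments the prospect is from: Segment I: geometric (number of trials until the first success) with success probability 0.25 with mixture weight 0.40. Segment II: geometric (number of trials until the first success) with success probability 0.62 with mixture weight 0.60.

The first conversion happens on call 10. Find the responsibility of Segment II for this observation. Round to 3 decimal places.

By Bayes' theorem, P(k | x) = π_k f_k(x) / Σ_j π_j f_j(x).
Component likelihoods at x = 10:
  L_I = 0.0187712
  L_II = 0.000102434
Unnormalised posteriors:
  π_I·L_I = 0.40 × 0.0187712 = 0.00750847
  π_II·L_II = 0.60 × 0.000102434 = 6.14604e-05
Evidence: 0.00750847 + 6.14604e-05 = 0.00756993
P(Segment II | data) ≈ 0.008

0.008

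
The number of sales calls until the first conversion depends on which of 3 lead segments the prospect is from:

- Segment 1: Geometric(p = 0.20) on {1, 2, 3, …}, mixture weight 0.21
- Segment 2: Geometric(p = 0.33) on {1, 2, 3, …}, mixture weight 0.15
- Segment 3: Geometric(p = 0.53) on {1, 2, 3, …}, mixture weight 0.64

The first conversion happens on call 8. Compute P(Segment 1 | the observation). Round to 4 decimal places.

P(component k | x) = π_k·f_k(x) / marginal(x), where marginal(x) = Σ_j π_j·f_j(x).
Component likelihoods at x = 8:
  p_1 = 0.041943
  p_2 = 0.0200003
  p_3 = 0.0026851
Unnormalised posteriors:
  π_1·p_1 = 0.21 × 0.041943 = 0.00880804
  π_2·p_2 = 0.15 × 0.0200003 = 0.00300005
  π_3·p_3 = 0.64 × 0.0026851 = 0.00171847
Sum: 0.00880804 + 0.00300005 + 0.00171847 = 0.0135266
Responsibility of Segment 1: 0.00880804 / 0.0135266 ≈ 0.6512

0.6512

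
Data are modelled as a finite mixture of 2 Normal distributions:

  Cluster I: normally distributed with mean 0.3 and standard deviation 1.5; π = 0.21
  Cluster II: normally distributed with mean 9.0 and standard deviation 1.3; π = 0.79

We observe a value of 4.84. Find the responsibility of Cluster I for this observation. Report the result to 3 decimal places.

0.283

Posterior ∝ prior × likelihood, so P(k | x) ∝ π_k f_k(x); normalise over all components.
Evaluate each component's likelihood at the observed value:
  f_I = 0.00272644
  f_II = 0.00183391
Multiply by the mixture weights:
  π_I·f_I = 0.21 × 0.00272644 = 0.000572552
  π_II·f_II = 0.79 × 0.00183391 = 0.00144879
Denominator: 0.000572552 + 0.00144879 = 0.00202134
So the posterior for Cluster I is 0.000572552 / 0.00202134 ≈ 0.283.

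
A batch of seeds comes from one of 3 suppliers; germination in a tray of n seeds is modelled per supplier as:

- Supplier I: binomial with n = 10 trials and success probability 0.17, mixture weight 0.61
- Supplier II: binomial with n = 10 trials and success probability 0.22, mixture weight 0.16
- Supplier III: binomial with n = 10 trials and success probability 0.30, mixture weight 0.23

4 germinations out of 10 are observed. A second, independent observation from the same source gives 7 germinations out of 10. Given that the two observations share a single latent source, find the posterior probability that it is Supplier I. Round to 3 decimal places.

0.022

P(component k | x) = π_k·f_k(x) / marginal(x), where marginal(x) = Σ_j π_j·f_j(x).
Since both observations come from the same component, the likelihood for component k is f_k(x₁)·f_k(x₂).
  L_I = [C(10,4)·0.17^4·0.83^6 = 210·0.00083521·0.32694 = 0.0573434] × [0.000281552] = 1.61451e-05
  L_II = [C(10,4)·0.22^4·0.78^6 = 210·0.00234256·0.2252 = 0.110784] × [0.00142044] = 0.000157363
  L_III = [C(10,4)·0.30^4·0.70^6 = 210·0.0081·0.117649 = 0.200121] × [0.00900169] = 0.00180143
Multiply by the mixture weights:
  π_I·L_I = 0.61 × 1.61451e-05 = 9.84853e-06
  π_II·L_II = 0.16 × 0.000157363 = 2.5178e-05
  π_III·L_III = 0.23 × 0.00180143 = 0.000414328
Evidence: 9.84853e-06 + 2.5178e-05 + 0.000414328 = 0.000449355
P(Supplier I | data) ≈ 0.022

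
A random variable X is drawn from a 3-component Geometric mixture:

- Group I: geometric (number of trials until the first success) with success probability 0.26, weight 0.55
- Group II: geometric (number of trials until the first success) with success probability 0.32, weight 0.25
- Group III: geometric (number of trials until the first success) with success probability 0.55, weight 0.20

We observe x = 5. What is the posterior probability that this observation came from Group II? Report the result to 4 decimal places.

Posterior ∝ prior × likelihood, so P(k | x) ∝ P(Z=k) f_k(x); normalise over all components.
Component likelihoods at x = 5:
  p_I = 0.26·(1−0.26)^4 = 0.26·0.299866 = 0.0779651
  p_II = 0.32·(1−0.32)^4 = 0.32·0.213814 = 0.0684204
  p_III = 0.55·(1−0.55)^4 = 0.55·0.0410062 = 0.0225534
Multiply by the mixture weights:
  P(Z=I)·p_I = 0.55 × 0.0779651 = 0.0428808
  P(Z=II)·p_II = 0.25 × 0.0684204 = 0.0171051
  P(Z=III)·p_III = 0.20 × 0.0225534 = 0.00451069
Marginal: 0.0428808 + 0.0171051 + 0.00451069 = 0.0644966
Responsibility of Group II: 0.0171051 / 0.0644966 ≈ 0.2652

0.2652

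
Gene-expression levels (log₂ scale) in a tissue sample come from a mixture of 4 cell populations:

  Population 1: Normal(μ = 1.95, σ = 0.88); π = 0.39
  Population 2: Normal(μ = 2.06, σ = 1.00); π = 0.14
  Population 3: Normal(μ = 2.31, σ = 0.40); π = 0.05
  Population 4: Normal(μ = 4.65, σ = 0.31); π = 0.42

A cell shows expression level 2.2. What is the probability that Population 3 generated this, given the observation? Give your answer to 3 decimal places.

By Bayes' theorem, P(k | x) = w_k f_k(x) / Σ_j w_j f_j(x).
Evaluate each component's likelihood at the observed value:
  L_1 = 0.435414
  L_2 = 0.395052
  L_3 = 0.960347
  L_4 = 3.51819e-14
Multiply by the mixture weights:
  w_1·L_1 = 0.39 × 0.435414 = 0.169811
  w_2·L_2 = 0.14 × 0.395052 = 0.0553072
  w_3·L_3 = 0.05 × 0.960347 = 0.0480174
  w_4·L_4 = 0.42 × 3.51819e-14 = 1.47764e-14
Normaliser: 0.169811 + 0.0553072 + 0.0480174 + 1.47764e-14 = 0.273136
P(Population 3 | data) = 0.0480174 / 0.273136 ≈ 0.176

0.176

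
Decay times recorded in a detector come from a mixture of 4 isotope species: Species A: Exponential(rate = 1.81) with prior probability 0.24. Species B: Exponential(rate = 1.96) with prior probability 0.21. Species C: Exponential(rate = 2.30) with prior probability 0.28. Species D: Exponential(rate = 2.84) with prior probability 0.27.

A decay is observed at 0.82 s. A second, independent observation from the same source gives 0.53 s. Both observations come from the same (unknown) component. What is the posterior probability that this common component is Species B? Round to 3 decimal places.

P(component k | x) = π_k·f_k(x) / marginal(x), where marginal(x) = Σ_j π_j·f_j(x).
Since both observations come from the same component, the likelihood for component k is f_k(x₁)·f_k(x₂).
  f_A = [0.410297] × [0.693521] = 0.28455
  f_B = [0.392878] × [0.693603] = 0.272502
  f_C = [0.348858] × [0.679709] = 0.237122
  f_D = [0.276652] × [0.630403] = 0.174402
Unnormalised posteriors:
  π_A·f_A = 0.24 × 0.28455 = 0.068292
  π_B·f_B = 0.21 × 0.272502 = 0.0572253
  π_C·f_C = 0.28 × 0.237122 = 0.0663941
  π_D·f_D = 0.27 × 0.174402 = 0.0470886
Marginal: 0.068292 + 0.0572253 + 0.0663941 + 0.0470886 = 0.239
P(Species B | x₁,x₂) ≈ 0.239

0.239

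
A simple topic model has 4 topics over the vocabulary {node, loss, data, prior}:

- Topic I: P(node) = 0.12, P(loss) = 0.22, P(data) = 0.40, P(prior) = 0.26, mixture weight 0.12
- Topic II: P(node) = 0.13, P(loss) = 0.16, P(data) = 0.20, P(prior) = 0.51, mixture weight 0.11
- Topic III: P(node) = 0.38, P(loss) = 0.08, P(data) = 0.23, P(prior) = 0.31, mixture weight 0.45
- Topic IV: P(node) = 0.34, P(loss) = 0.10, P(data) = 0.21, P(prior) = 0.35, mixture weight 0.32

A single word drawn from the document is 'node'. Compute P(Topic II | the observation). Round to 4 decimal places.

0.0464

Apply Bayes' rule: the posterior for each component is proportional to its prior times its likelihood at x.
Component likelihoods at x = 'node':
  f_I = 0.12
  f_II = 0.13
  f_III = 0.38
  f_IV = 0.34
Multiply by the mixture weights:
  π_I·f_I = 0.12 × 0.12 = 0.0144
  π_II·f_II = 0.11 × 0.13 = 0.0143
  π_III·f_III = 0.45 × 0.38 = 0.171
  π_IV·f_IV = 0.32 × 0.34 = 0.1088
Denominator: 0.0144 + 0.0143 + 0.171 + 0.1088 = 0.3085
Responsibility of Topic II: 0.0143 / 0.3085 ≈ 0.0464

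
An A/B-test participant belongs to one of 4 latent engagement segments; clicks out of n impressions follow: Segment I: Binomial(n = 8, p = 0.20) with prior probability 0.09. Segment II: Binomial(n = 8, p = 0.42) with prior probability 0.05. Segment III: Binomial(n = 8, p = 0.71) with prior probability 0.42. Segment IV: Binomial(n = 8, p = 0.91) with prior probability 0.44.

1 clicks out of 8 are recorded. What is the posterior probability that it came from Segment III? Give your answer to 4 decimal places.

Apply Bayes' rule: the posterior for each component is proportional to its prior times its likelihood at x.
Binomial probabilities:
  f_I = C(8,1)·0.20^1·0.80^7 = 8·0.2·0.209715 = 0.335544
  f_II = C(8,1)·0.42^1·0.58^7 = 8·0.42·0.0220798 = 0.0741883
  f_III = C(8,1)·0.71^1·0.29^7 = 8·0.71·0.000172499 = 0.000979793
  f_IV = C(8,1)·0.91^1·0.09^7 = 8·0.91·4.78297e-08 = 3.482e-07
Prior × likelihood for each component:
  P(Z=I)·f_I = 0.09 × 0.335544 = 0.030199
  P(Z=II)·f_II = 0.05 × 0.0741883 = 0.00370941
  P(Z=III)·f_III = 0.42 × 0.000979793 = 0.000411513
  P(Z=IV)·f_IV = 0.44 × 3.482e-07 = 1.53208e-07
Normaliser: 0.030199 + 0.00370941 + 0.000411513 + 1.53208e-07 = 0.0343201
So the posterior for Segment III is 0.000411513 / 0.0343201 ≈ 0.0120.

0.0120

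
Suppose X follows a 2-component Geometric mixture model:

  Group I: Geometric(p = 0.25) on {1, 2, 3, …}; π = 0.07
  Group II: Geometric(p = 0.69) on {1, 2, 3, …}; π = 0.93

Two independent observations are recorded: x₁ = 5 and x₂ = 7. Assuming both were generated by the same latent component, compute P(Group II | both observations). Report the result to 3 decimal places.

Posterior ∝ prior × likelihood, so P(k | x) ∝ π_k f_k(x); normalise over all components.
Since both observations come from the same component, the likelihood for component k is f_k(x₁)·f_k(x₂).
  f_I = [0.25·(1−0.25)^4 = 0.25·0.316406 = 0.0791016] × [0.0444946] = 0.00351959
  f_II = [0.69·(1−0.69)^4 = 0.69·0.00923521 = 0.00637229] × [0.000612378] = 3.90225e-06
Multiply by the mixture weights:
  π_I·f_I = 0.07 × 0.00351959 = 0.000246372
  π_II·f_II = 0.93 × 3.90225e-06 = 3.62909e-06
Denominator: 0.000246372 + 3.62909e-06 = 0.000250001
P(Group II | x₁, x₂) = 3.62909e-06 / 0.000250001 ≈ 0.015

0.015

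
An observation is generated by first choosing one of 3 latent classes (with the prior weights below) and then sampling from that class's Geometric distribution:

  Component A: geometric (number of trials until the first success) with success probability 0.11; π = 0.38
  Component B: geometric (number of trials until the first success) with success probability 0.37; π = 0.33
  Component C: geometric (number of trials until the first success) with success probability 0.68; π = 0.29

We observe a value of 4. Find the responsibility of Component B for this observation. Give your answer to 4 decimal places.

0.4594

By Bayes' theorem, P(k | x) = w_k f_k(x) / Σ_j w_j f_j(x).
Evaluate each component's likelihood at the observed value:
  p_A = 0.11·(1−0.11)^3 = 0.11·0.704969 = 0.0775466
  p_B = 0.37·(1−0.37)^3 = 0.37·0.250047 = 0.0925174
  p_C = 0.68·(1−0.68)^3 = 0.68·0.032768 = 0.0222822
Weight by the priors:
  w_A·p_A = 0.38 × 0.0775466 = 0.0294677
  w_B·p_B = 0.33 × 0.0925174 = 0.0305307
  w_C·p_C = 0.29 × 0.0222822 = 0.00646185
Sum: 0.0294677 + 0.0305307 + 0.00646185 = 0.0664603
P(Component B | data) ≈ 0.4594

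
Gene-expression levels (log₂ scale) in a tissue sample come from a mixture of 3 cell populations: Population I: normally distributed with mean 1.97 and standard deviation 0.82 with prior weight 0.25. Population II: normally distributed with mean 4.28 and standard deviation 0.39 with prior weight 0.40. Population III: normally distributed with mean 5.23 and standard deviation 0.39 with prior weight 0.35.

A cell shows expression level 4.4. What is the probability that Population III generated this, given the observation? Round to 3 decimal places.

Apply Bayes' rule: the posterior for each component is proportional to its prior times its likelihood at x.
Normal densities:
  p_I = 0.00602763
  p_II = 0.975634
  p_III = 0.10625
Unnormalised posteriors:
  w_I·p_I = 0.25 × 0.00602763 = 0.00150691
  w_II·p_II = 0.40 × 0.975634 = 0.390254
  w_III·p_III = 0.35 × 0.10625 = 0.0371876
Evidence: 0.00150691 + 0.390254 + 0.0371876 = 0.428948
So the posterior for Population III is 0.0371876 / 0.428948 ≈ 0.087.

0.087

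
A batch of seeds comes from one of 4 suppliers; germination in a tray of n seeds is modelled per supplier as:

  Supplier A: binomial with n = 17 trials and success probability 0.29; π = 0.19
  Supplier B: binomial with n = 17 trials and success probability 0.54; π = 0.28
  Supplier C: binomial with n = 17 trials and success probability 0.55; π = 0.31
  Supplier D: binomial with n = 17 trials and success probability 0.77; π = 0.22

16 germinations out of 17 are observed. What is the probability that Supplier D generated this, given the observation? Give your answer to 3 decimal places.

0.979

Posterior ∝ prior × likelihood, so P(k | x) ∝ π_k f_k(x); normalise over all components.
Component likelihoods at x = 16 germinations out of 17:
  p_A = C(17,16)·0.29^16·0.71^1 = 17·2.50246e-09·0.71 = 3.02047e-08
  p_B = C(17,16)·0.54^16·0.46^1 = 17·5.22757e-05·0.46 = 0.000408796
  p_C = C(17,16)·0.55^16·0.45^1 = 17·7.01137e-05·0.45 = 0.00053637
  p_D = C(17,16)·0.77^16·0.23^1 = 17·0.0152704·0.23 = 0.0597074
Weight by the priors:
  π_A·p_A = 0.19 × 3.02047e-08 = 5.7389e-09
  π_B·p_B = 0.28 × 0.000408796 = 0.000114463
  π_C·p_C = 0.31 × 0.00053637 = 0.000166275
  π_D·p_D = 0.22 × 0.0597074 = 0.0131356
Marginal: 5.7389e-09 + 0.000114463 + 0.000166275 + 0.0131356 = 0.0134164
So the posterior for Supplier D is 0.0131356 / 0.0134164 ≈ 0.979.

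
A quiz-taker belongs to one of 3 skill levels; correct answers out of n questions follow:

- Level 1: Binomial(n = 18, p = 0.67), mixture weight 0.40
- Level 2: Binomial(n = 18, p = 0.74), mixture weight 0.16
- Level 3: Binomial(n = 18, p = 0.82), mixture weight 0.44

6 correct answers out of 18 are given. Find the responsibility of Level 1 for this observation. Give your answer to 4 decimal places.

0.9578

The responsibility of component k is π_k f_k(x) divided by Σ_j π_j f_j(x).
Evaluate each component's likelihood at the observed value:
  p_1 = 0.00280084
  p_2 = 0.000290899
  p_3 = 6.52867e-06
Prior × likelihood for each component:
  π_1·p_1 = 0.40 × 0.00280084 = 0.00112033
  π_2·p_2 = 0.16 × 0.000290899 = 4.65438e-05
  π_3·p_3 = 0.44 × 6.52867e-06 = 2.87261e-06
Evidence: 0.00112033 + 4.65438e-05 + 2.87261e-06 = 0.00116975
Responsibility of Level 1: 0.00112033 / 0.00116975 ≈ 0.9578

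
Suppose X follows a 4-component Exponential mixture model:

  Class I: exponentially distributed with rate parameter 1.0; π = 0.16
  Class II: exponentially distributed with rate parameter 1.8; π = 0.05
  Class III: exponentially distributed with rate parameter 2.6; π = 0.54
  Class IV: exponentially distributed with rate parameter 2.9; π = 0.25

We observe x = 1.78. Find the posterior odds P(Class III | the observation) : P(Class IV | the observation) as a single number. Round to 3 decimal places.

Only the two components matter; the odds are (π_i f_i(x)) / (π_j f_j(x)).
Exponential densities:
  f_I = 0.168638
  f_II = 0.0730791
  f_III = 0.0254131
  f_IV = 0.0166177
Odds = (0.54/0.25) × (0.0254131/0.0166177) = 2.16 × 1.52929 ≈ 3.303

3.303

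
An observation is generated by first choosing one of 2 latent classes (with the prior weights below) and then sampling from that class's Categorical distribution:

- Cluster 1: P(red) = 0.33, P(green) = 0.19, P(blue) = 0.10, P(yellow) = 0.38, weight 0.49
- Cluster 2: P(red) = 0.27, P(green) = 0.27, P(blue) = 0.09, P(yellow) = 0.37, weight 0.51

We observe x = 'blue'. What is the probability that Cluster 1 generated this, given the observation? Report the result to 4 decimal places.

The responsibility of component k is w_k f_k(x) divided by Σ_j w_j f_j(x).
Component likelihoods at x = 'blue':
  L_1 = 0.1
  L_2 = 0.09
Weight by the priors:
  w_1·L_1 = 0.49 × 0.1 = 0.049
  w_2·L_2 = 0.51 × 0.09 = 0.0459
Denominator: 0.049 + 0.0459 = 0.0949
P(Cluster 1 | x) ≈ 0.5163

0.5163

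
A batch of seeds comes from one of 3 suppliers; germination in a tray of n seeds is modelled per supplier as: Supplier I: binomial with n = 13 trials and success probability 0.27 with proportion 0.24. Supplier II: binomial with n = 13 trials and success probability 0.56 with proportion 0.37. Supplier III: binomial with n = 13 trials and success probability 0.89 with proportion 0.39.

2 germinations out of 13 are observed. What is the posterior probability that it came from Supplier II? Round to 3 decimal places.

0.025

P(component k | x) = π_k·f_k(x) / marginal(x), where marginal(x) = Σ_j π_j·f_j(x).
Evaluate each component's likelihood at the observed value:
  f_I = 0.178391
  f_II = 0.00292718
  f_III = 1.76276e-09
Prior × likelihood for each component:
  π_I·f_I = 0.24 × 0.178391 = 0.0428139
  π_II·f_II = 0.37 × 0.00292718 = 0.00108306
  π_III·f_III = 0.39 × 1.76276e-09 = 6.87478e-10
Sum: 0.0428139 + 0.00108306 + 6.87478e-10 = 0.043897
P(Supplier II | x) ≈ 0.025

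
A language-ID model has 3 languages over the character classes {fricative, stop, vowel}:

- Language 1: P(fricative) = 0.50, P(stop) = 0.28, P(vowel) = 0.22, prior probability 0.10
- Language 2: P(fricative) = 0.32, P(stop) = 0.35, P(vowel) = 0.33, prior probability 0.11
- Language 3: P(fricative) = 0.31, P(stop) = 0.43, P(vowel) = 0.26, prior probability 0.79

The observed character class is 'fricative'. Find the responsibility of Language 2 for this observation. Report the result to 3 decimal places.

0.107

Posterior ∝ prior × likelihood, so P(k | x) ∝ π_k f_k(x); normalise over all components.
Component likelihoods at x = 'fricative':
  p_1 = 0.5
  p_2 = 0.32
  p_3 = 0.31
Weight by the priors:
  π_1·p_1 = 0.10 × 0.5 = 0.05
  π_2·p_2 = 0.11 × 0.32 = 0.0352
  π_3·p_3 = 0.79 × 0.31 = 0.2449
Sum: 0.05 + 0.0352 + 0.2449 = 0.3301
So the posterior for Language 2 is 0.0352 / 0.3301 ≈ 0.107.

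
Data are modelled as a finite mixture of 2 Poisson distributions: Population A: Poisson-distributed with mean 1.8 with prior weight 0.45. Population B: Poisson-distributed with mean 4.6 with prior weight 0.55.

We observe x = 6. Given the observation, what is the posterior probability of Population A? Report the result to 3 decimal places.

P(component k | x) = π_k·f_k(x) / marginal(x), where marginal(x) = Σ_j π_j·f_j(x).
Poisson probabilities:
  p_A = 0.00780859
  p_B = 0.13227
Weight by the priors:
  π_A·p_A = 0.45 × 0.00780859 = 0.00351386
  π_B·p_B = 0.55 × 0.13227 = 0.0727483
Evidence: 0.00351386 + 0.0727483 = 0.0762621
P(Population A | data) = 0.00351386 / 0.0762621 ≈ 0.046

0.046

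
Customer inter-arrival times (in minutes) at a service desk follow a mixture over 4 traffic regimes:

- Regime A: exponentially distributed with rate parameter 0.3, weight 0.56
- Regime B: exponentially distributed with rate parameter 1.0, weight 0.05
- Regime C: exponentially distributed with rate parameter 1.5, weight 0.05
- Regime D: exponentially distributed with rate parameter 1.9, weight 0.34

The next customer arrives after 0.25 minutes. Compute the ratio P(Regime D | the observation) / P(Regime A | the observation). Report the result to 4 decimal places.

Since P(k|x) ∝ w_k f_k(x), the posterior odds are w_i f_i(x) / (w_j f_j(x)).
Component likelihoods at x = 0.25 minutes:
  L_A = 0.278323
  L_B = 0.778801
  L_C = 1.03093
  L_D = 1.18158
0.401738 / 0.155861 ≈ 2.5775

2.5775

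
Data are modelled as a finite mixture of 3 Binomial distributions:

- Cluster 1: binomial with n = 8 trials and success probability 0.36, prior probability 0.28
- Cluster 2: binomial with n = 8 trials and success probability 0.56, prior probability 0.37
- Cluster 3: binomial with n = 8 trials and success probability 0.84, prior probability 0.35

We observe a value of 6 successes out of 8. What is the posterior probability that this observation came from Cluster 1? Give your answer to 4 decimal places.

Apply Bayes' rule: the posterior for each component is proportional to its prior times its likelihood at x.
Binomial probabilities:
  L_1 = 0.0249651
  L_2 = 0.167183
  L_3 = 0.25181
Unnormalised posteriors:
  π_1·L_1 = 0.28 × 0.0249651 = 0.00699022
  π_2·L_2 = 0.37 × 0.167183 = 0.0618576
  π_3·L_3 = 0.35 × 0.25181 = 0.0881337
Evidence: 0.00699022 + 0.0618576 + 0.0881337 = 0.156982
P(Cluster 1 | 6 successes out of 8) ≈ 0.0445

0.0445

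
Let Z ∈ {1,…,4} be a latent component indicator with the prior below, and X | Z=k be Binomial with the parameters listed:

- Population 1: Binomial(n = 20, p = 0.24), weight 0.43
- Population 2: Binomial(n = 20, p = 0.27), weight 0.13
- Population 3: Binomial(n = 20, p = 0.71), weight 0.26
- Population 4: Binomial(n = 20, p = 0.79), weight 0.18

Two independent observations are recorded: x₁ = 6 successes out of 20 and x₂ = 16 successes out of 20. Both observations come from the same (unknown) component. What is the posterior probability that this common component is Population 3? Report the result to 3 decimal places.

0.972

Posterior ∝ prior × likelihood, so P(k | x) ∝ π_k f_k(x); normalise over all components.
Since both observations come from the same component, the likelihood for component k is f_k(x₁)·f_k(x₂).
  f_1 = [0.15887] × [1.95852e-07] = 3.1115e-08
  f_2 = [0.183268] × [1.0975e-06] = 2.01137e-07
  f_3 = [0.000147743] × [0.142896] = 2.11118e-05
  f_4 = [3.05644e-06] × [0.216872] = 6.62859e-07
Multiply by the mixture weights:
  π_1·f_1 = 0.43 × 3.1115e-08 = 1.33794e-08
  π_2·f_2 = 0.13 × 2.01137e-07 = 2.61478e-08
  π_3·f_3 = 0.26 × 2.11118e-05 = 5.48907e-06
  π_4·f_4 = 0.18 × 6.62859e-07 = 1.19315e-07
Denominator: 1.33794e-08 + 2.61478e-08 + 5.48907e-06 + 1.19315e-07 = 5.64791e-06
P(Population 3 | x₁, x₂) = 5.48907e-06 / 5.64791e-06 ≈ 0.972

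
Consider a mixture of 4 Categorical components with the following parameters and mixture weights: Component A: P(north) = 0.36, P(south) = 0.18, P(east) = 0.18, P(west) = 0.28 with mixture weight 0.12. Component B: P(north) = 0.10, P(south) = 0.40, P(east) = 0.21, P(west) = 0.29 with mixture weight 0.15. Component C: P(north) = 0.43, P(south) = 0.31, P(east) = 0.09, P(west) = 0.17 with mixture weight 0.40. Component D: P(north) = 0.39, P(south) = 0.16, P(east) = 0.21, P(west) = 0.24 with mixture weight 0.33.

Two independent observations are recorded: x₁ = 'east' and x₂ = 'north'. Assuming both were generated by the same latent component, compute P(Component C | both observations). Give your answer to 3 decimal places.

0.290

The responsibility of component k is w_k f_k(x) divided by Σ_j w_j f_j(x).
Since both observations come from the same component, the likelihood for component k is f_k(x₁)·f_k(x₂).
  L_A = [0.18] × [0.36] = 0.0648
  L_B = [0.21] × [0.1] = 0.021
  L_C = [0.09] × [0.43] = 0.0387
  L_D = [0.21] × [0.39] = 0.0819
Prior × likelihood for each component:
  w_A·L_A = 0.12 × 0.0648 = 0.007776
  w_B·L_B = 0.15 × 0.021 = 0.00315
  w_C·L_C = 0.40 × 0.0387 = 0.01548
  w_D·L_D = 0.33 × 0.0819 = 0.027027
Normaliser: 0.007776 + 0.00315 + 0.01548 + 0.027027 = 0.053433
P(Component C | x₁, x₂) = 0.01548 / 0.053433 ≈ 0.290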